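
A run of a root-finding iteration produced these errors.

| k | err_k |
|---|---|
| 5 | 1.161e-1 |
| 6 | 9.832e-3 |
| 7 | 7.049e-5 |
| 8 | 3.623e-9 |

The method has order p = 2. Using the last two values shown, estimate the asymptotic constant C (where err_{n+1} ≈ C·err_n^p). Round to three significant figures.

C ≈ err_8 / err_7^2
  = 3.623e-9 / (7.049e-5)^2
  = 3.623e-9 / 4.96884e-09 ≈ 0.72914

0.729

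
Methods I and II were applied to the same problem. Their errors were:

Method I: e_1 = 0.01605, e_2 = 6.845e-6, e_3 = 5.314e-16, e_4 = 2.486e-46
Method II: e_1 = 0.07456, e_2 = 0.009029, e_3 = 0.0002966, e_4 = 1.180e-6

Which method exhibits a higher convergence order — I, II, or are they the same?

I

Method I: p ≈ ln(2.486e-46/5.314e-16)/ln(5.314e-16/6.845e-6) ≈ 3.00.
Method II: p ≈ ln(1.180e-6/0.0002966)/ln(0.0002966/0.009029) ≈ 1.62.
Method I has the higher order (≈3.0 vs ≈1.6).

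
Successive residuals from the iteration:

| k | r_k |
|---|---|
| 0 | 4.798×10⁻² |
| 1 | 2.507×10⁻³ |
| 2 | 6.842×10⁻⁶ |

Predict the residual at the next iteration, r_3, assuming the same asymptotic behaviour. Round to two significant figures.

5.1e-11

First estimate the order: p ≈ ln(r_2/r_1) / ln(r_1/r_0) = ln(6.842×10⁻⁶/2.507×10⁻³)/ln(2.507×10⁻³/4.798×10⁻²) = ln(0.00272916)/ln(0.0522509) ≈ 2.0001.
Then r_3 ≈ r_2·(r_2/r_1)^p = 6.842×10⁻⁶·(0.00272916)^2.0001 = 6.842×10⁻⁶·7.44392e-06 ≈ 5.093e-11.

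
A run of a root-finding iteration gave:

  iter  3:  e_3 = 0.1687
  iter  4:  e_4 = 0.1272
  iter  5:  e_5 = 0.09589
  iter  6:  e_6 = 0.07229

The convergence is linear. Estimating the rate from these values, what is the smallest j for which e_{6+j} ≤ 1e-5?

32

Rate ρ ≈ e_6/e_5 = 0.07229/0.09589 = 0.7539.
After j more steps, e_{6+j} ≈ 0.07229·ρ^j; need ρ^j ≤ 1e-5/0.07229 = 0.000138332.
j ≥ ln(0.000138332)/ln(0.7539) = -8.8859/-0.28250 = 31.455.
So 32 more iterations are needed.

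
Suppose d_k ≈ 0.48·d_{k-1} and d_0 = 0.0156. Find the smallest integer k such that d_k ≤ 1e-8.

20

After k steps, d_k ≈ 0.0156·0.48^k.
Need 0.48^k ≤ 1e-8/0.0156 = 6.41026e-07.
k ≥ ln(6.41026e-07)/ln(0.48) = -14.2602/-0.73397 = 19.429.
Smallest integer k = 20.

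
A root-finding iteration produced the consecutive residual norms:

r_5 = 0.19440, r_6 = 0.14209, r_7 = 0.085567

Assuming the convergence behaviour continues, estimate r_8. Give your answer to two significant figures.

First estimate the order: p ≈ ln(r_7/r_6) / ln(r_6/r_5) = ln(0.085567/0.14209)/ln(0.14209/0.19440) = ln(0.602203)/ln(0.730916) ≈ 1.6180.
Then r_8 ≈ r_7·(r_7/r_6)^p = 0.085567·(0.602203)^1.6180 = 0.085567·0.440174 ≈ 0.03766.

3.8e-2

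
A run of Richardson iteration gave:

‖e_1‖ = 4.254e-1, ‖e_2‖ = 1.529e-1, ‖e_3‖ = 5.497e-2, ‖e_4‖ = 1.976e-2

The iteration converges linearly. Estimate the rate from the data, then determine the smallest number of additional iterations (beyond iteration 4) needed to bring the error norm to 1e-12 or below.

Rate ρ ≈ ‖e_4‖/‖e_3‖ = 1.976e-2/5.497e-2 = 0.3595.
After j more steps, ‖e_{4+j}‖ ≈ 1.976e-2·ρ^j; need ρ^j ≤ 1e-12/1.976e-2 = 5.06073e-11.
j ≥ ln(5.06073e-11)/ln(0.3595) = -23.7069/-1.02304 = 23.173.
So 24 more iterations are needed.

24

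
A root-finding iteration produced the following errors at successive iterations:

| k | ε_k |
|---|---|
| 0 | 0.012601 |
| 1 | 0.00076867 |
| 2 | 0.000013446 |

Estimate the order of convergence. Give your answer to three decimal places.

p ≈ ln(ε_2/ε_1) / ln(ε_1/ε_0)
  = ln(0.000013446/0.00076867) / ln(0.00076867/0.012601)
  = ln(0.0174926) / ln(0.0610007)
  = -4.045977 / -2.796870 ≈ 1.446609

1.447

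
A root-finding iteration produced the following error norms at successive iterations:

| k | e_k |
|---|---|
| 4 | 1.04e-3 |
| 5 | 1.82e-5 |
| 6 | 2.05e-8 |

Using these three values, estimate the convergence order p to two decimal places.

1.68

p ≈ ln(e_6/e_5) / ln(e_5/e_4)
  = ln(2.05e-8/1.82e-5) / ln(1.82e-5/1.04e-3)
  = ln(0.00112637) / ln(0.0175)
  = -6.78876 / -4.04555 ≈ 1.67808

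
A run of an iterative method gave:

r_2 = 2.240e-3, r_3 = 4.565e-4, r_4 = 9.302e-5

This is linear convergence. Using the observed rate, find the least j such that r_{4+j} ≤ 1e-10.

9

Rate ρ ≈ r_4/r_3 = 9.302e-5/4.565e-4 = 0.2038.
After j more steps, r_{4+j} ≈ 9.302e-5·ρ^j; need ρ^j ≤ 1e-10/9.302e-5 = 1.07504e-06.
j ≥ ln(1.07504e-06)/ln(0.2038) = -13.7432/-1.59062 = 8.640.
So 9 more iterations are needed.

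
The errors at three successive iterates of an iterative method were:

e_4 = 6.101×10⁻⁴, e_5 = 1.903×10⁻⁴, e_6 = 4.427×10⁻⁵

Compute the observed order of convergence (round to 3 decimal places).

p ≈ ln(e_6/e_5) / ln(e_5/e_4)
  = ln(4.427×10⁻⁵/1.903×10⁻⁴) / ln(1.903×10⁻⁴/6.101×10⁻⁴)
  = ln(0.232633) / ln(0.311916)
  = -1.458293 / -1.165021 ≈ 1.251731

1.252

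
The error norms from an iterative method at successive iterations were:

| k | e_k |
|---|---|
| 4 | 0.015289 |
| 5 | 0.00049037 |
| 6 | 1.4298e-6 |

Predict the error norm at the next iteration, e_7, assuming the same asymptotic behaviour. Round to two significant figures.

7.1e-11

First estimate the order: p ≈ ln(e_6/e_5) / ln(e_5/e_4) = ln(1.4298e-6/0.00049037)/ln(0.00049037/0.015289) = ln(0.00291576)/ln(0.0320734) ≈ 1.6971.
Then e_7 ≈ e_6·(e_6/e_5)^p = 1.4298e-6·(0.00291576)^1.6971 = 1.4298e-6·4.9823e-05 ≈ 7.124e-11.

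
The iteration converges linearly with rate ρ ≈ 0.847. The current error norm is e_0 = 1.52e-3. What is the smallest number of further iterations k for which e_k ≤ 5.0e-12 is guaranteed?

After k steps, e_k ≈ 1.52e-3·0.847^k.
Need 0.847^k ≤ 5.0e-12/1.52e-3 = 3.28947e-09.
k ≥ ln(3.28947e-09)/ln(0.847) = -19.5325/-0.16605 = 117.630.
Smallest integer k = 118.

118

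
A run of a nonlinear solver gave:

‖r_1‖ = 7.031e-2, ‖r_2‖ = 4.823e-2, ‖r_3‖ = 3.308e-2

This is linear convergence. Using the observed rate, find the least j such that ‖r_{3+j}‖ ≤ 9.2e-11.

Rate ρ ≈ ‖r_3‖/‖r_2‖ = 3.308e-2/4.823e-2 = 0.6859.
After j more steps, ‖r_{3+j}‖ ≈ 3.308e-2·ρ^j; need ρ^j ≤ 9.2e-11/3.308e-2 = 2.78114e-09.
j ≥ ln(2.78114e-09)/ln(0.6859) = -19.7004/-0.37702 = 52.253.
So 53 more iterations are needed.

53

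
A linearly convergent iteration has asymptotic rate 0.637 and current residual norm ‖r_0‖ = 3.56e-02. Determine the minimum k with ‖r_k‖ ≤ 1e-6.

After k steps, ‖r_k‖ ≈ 3.56e-02·0.637^k.
Need 0.637^k ≤ 1e-6/3.56e-02 = 2.80899e-05.
k ≥ ln(2.80899e-05)/ln(0.637) = -10.4801/-0.45099 = 23.238.
Smallest integer k = 24.

24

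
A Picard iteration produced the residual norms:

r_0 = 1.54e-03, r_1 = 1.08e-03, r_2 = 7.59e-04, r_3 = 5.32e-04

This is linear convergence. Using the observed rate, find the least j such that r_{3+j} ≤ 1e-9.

38

Rate ρ ≈ r_3/r_2 = 5.32e-04/7.59e-04 = 0.7009.
After j more steps, r_{3+j} ≈ 5.32e-04·ρ^j; need ρ^j ≤ 1e-9/5.32e-04 = 1.8797e-06.
j ≥ ln(1.8797e-06)/ln(0.7009) = -13.1844/-0.35539 = 37.098.
So 38 more iterations are needed.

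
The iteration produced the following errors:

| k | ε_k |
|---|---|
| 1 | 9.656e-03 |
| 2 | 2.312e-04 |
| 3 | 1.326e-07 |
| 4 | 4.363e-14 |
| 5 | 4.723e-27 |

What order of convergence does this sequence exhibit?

Consecutive ratios: ε_5/ε_4 = 4.723e-27/4.363e-14 = 1.08251e-13, ε_4/ε_3 = 4.363e-14/1.326e-07 = 3.29035e-07.
p ≈ ln(1.08251e-13)/ln(3.29035e-07) = -29.8543/-14.9271 ≈ 2.00.
So the convergence is quadratic (order 2).

2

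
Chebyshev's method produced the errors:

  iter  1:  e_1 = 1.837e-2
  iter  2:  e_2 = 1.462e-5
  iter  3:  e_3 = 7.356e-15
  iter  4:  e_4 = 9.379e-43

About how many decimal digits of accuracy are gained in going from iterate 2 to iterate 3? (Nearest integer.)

Digits gained ≈ log₁₀(e_2/e_3) = log₁₀(1.462e-5/7.356e-15) = log₁₀(1.98749e+09) ≈ 9.298.

9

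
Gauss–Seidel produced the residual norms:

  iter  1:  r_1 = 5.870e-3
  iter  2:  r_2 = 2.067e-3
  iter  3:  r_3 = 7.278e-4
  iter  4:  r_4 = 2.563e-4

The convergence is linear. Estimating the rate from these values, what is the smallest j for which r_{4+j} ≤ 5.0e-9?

Rate ρ ≈ r_4/r_3 = 2.563e-4/7.278e-4 = 0.3522.
After j more steps, r_{4+j} ≈ 2.563e-4·ρ^j; need ρ^j ≤ 5.0e-9/2.563e-4 = 1.95084e-05.
j ≥ ln(1.95084e-05)/ln(0.3522) = -10.8447/-1.04356 = 10.392.
So 11 more iterations are needed.

11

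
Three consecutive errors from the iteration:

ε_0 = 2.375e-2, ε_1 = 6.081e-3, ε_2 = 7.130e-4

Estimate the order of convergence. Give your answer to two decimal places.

p ≈ ln(ε_2/ε_1) / ln(ε_1/ε_0)
  = ln(7.130e-4/6.081e-3) / ln(6.081e-3/2.375e-2)
  = ln(0.11725) / ln(0.256042)
  = -2.14345 / -1.36241 ≈ 1.57328

1.57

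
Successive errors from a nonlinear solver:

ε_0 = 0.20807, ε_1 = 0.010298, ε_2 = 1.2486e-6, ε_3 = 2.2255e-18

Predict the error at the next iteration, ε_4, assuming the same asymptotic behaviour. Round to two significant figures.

First estimate the order: p ≈ ln(ε_3/ε_2) / ln(ε_2/ε_1) = ln(2.2255e-18/1.2486e-6)/ln(1.2486e-6/0.010298) = ln(1.7824e-12)/ln(0.000121247) ≈ 3.0000.
Then ε_4 ≈ ε_3·(ε_3/ε_2)^p = 2.2255e-18·(1.7824e-12)^3.0000 = 2.2255e-18·5.6626e-36 ≈ 1.26e-53.

1.3e-53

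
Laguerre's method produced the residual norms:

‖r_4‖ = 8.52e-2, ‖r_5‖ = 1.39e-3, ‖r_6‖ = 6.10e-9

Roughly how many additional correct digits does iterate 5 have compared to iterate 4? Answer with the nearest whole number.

2

Digits gained ≈ log₁₀(‖r_4‖/‖r_5‖) = log₁₀(8.52e-2/1.39e-3) = log₁₀(61.295) ≈ 1.787.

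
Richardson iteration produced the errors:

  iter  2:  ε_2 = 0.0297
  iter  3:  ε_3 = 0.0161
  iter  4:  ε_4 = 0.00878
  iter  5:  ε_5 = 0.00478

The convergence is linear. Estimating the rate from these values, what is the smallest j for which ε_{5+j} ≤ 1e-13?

Rate ρ ≈ ε_5/ε_4 = 0.00478/0.00878 = 0.5444.
After j more steps, ε_{5+j} ≈ 0.00478·ρ^j; need ρ^j ≤ 1e-13/0.00478 = 2.09205e-11.
j ≥ ln(2.09205e-11)/ln(0.5444) = -24.5903/-0.60807 = 40.440.
So 41 more iterations are needed.

41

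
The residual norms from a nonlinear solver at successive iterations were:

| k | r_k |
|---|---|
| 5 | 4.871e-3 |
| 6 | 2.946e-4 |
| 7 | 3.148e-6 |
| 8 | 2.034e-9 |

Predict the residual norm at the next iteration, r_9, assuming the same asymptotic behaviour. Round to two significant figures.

First estimate the order: p ≈ ln(r_8/r_7) / ln(r_7/r_6) = ln(2.034e-9/3.148e-6)/ln(3.148e-6/2.946e-4) = ln(0.000646125)/ln(0.0106857) ≈ 1.6181.
Then r_9 ≈ r_8·(r_8/r_7)^p = 2.034e-9·(0.000646125)^1.6181 = 2.034e-9·6.89879e-06 ≈ 1.403e-14.

1.4e-14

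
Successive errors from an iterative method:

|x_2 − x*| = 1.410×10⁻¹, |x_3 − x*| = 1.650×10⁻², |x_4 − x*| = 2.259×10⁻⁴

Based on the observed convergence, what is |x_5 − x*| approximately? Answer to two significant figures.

First estimate the order: p ≈ ln(|x_4 − x*|/|x_3 − x*|) / ln(|x_3 − x*|/|x_2 − x*|) = ln(2.259×10⁻⁴/1.650×10⁻²)/ln(1.650×10⁻²/1.410×10⁻¹) = ln(0.0136909)/ln(0.117021) ≈ 2.0001.
Then |x_5 − x*| ≈ |x_4 − x*|·(|x_4 − x*|/|x_3 − x*|)^p = 2.259×10⁻⁴·(0.0136909)^2.0001 = 2.259×10⁻⁴·0.00018736 ≈ 4.232e-08.

4.2e-8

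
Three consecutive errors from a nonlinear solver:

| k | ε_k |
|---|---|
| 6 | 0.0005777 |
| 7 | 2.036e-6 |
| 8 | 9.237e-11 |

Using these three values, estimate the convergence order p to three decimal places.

1.771

p ≈ ln(ε_8/ε_7) / ln(ε_7/ε_6)
  = ln(9.237e-11/2.036e-6) / ln(2.036e-6/0.0005777)
  = ln(4.53684e-05) / ln(0.00352432)
  = -10.000695 / -5.648068 ≈ 1.770640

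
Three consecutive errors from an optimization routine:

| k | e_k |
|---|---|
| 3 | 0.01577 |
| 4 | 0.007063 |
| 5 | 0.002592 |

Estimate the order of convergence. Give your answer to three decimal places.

p ≈ ln(e_5/e_4) / ln(e_4/e_3)
  = ln(0.002592/0.007063) / ln(0.007063/0.01577)
  = ln(0.366983) / ln(0.447876)
  = -1.002440 / -0.803239 ≈ 1.247997

1.248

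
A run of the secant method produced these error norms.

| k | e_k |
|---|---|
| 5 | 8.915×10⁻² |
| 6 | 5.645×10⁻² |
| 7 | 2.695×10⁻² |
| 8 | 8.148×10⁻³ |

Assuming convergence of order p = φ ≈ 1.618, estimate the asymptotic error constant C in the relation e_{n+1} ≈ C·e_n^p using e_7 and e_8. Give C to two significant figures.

2.8

C ≈ e_8 / e_7^1.618
  = 8.148×10⁻³ / (2.695×10⁻²)^1.618
  = 8.148×10⁻³ / 0.00288831 ≈ 2.821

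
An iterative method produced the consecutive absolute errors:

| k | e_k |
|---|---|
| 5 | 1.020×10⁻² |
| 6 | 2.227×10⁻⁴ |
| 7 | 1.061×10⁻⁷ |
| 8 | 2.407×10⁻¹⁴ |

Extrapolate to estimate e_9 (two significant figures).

First estimate the order: p ≈ ln(e_8/e_7) / ln(e_7/e_6) = ln(2.407×10⁻¹⁴/1.061×10⁻⁷)/ln(1.061×10⁻⁷/2.227×10⁻⁴) = ln(2.26861e-07)/ln(0.000476426) ≈ 2.0001.
Then e_9 ≈ e_8·(e_8/e_7)^p = 2.407×10⁻¹⁴·(2.26861e-07)^2.0001 = 2.407×10⁻¹⁴·5.13872e-14 ≈ 1.237e-27.

1.2e-27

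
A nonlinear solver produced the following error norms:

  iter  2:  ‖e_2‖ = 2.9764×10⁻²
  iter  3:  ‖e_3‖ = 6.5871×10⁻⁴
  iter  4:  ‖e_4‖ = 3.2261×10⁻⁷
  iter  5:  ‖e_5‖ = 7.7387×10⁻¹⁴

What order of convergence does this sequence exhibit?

2

Consecutive ratios: ‖e_5‖/‖e_4‖ = 7.7387×10⁻¹⁴/3.2261×10⁻⁷ = 2.39878e-07, ‖e_4‖/‖e_3‖ = 3.2261×10⁻⁷/6.5871×10⁻⁴ = 0.00048976.
p ≈ ln(2.39878e-07)/ln(0.00048976) = -15.2431/-7.6216 ≈ 2.00.
So the convergence is quadratic (order 2).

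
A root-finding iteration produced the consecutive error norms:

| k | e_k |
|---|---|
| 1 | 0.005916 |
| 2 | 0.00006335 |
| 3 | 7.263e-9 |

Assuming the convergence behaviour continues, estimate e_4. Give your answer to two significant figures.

First estimate the order: p ≈ ln(e_3/e_2) / ln(e_2/e_1) = ln(7.263e-9/0.00006335)/ln(0.00006335/0.005916) = ln(0.000114649)/ln(0.0107082) ≈ 2.0000.
Then e_4 ≈ e_3·(e_3/e_2)^p = 7.263e-9·(0.000114649)^2.0000 = 7.263e-9·1.31444e-08 ≈ 9.547e-17.

9.5e-17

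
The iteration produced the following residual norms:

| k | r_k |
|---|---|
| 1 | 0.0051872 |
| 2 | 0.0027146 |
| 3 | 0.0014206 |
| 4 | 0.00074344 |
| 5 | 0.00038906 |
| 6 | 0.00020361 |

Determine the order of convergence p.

Consecutive ratios: r_6/r_5 = 0.00020361/0.00038906 = 0.523338, r_5/r_4 = 0.00038906/0.00074344 = 0.523324.
p ≈ ln(0.523338)/ln(0.523324) = -0.6475/-0.6476 ≈ 1.00.
So the convergence is linear (order 1).

1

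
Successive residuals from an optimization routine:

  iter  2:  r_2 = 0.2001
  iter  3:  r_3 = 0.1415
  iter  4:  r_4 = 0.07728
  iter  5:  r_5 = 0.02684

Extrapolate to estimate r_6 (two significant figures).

First estimate the order: p ≈ ln(r_5/r_4) / ln(r_4/r_3) = ln(0.02684/0.07728)/ln(0.07728/0.1415) = ln(0.347308)/ln(0.546148) ≈ 1.7484.
Then r_6 ≈ r_5·(r_5/r_4)^p = 0.02684·(0.347308)^1.7484 = 0.02684·0.157393 ≈ 0.004224.

4.2e-3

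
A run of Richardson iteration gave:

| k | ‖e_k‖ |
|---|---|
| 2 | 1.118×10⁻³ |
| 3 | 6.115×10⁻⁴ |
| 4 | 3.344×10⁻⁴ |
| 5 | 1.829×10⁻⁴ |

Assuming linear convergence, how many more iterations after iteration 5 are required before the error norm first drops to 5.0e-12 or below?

Rate ρ ≈ ‖e_5‖/‖e_4‖ = 1.829×10⁻⁴/3.344×10⁻⁴ = 0.5469.
After j more steps, ‖e_{5+j}‖ ≈ 1.829×10⁻⁴·ρ^j; need ρ^j ≤ 5.0e-12/1.829×10⁻⁴ = 2.73373e-08.
j ≥ ln(2.73373e-08)/ln(0.5469) = -17.4150/-0.60349 = 28.857.
So 29 more iterations are needed.

29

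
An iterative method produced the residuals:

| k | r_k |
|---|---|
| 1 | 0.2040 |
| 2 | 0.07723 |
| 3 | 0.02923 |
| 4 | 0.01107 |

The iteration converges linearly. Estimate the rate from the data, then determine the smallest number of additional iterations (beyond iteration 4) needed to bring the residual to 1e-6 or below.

Rate ρ ≈ r_4/r_3 = 0.01107/0.02923 = 0.3787.
After j more steps, r_{4+j} ≈ 0.01107·ρ^j; need ρ^j ≤ 1e-6/0.01107 = 9.03342e-05.
j ≥ ln(9.03342e-05)/ln(0.3787) = -9.3120/-0.97101 = 9.590.
So 10 more iterations are needed.

10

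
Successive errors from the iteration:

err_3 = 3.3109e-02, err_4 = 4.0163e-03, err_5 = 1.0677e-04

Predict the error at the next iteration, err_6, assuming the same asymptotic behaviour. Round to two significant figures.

First estimate the order: p ≈ ln(err_5/err_4) / ln(err_4/err_3) = ln(1.0677e-04/4.0163e-03)/ln(4.0163e-03/3.3109e-02) = ln(0.0265842)/ln(0.121305) ≈ 1.7196.
Then err_6 ≈ err_5·(err_5/err_4)^p = 1.0677e-04·(0.0265842)^1.7196 = 1.0677e-04·0.00195426 ≈ 2.087e-07.

2.1e-7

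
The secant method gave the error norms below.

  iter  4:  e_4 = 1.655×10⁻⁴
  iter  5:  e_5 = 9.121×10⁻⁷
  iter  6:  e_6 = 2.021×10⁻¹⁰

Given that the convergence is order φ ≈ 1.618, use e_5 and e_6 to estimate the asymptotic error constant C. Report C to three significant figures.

C ≈ e_6 / e_5^1.618
  = 2.021×10⁻¹⁰ / (9.121×10⁻⁷)^1.618
  = 2.021×10⁻¹⁰ / 1.68791e-10 ≈ 1.1973

1.20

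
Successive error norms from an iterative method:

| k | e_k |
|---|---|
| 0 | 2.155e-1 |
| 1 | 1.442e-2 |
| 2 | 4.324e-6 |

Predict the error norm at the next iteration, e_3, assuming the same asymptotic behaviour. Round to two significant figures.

First estimate the order: p ≈ ln(e_2/e_1) / ln(e_1/e_0) = ln(4.324e-6/1.442e-2)/ln(1.442e-2/2.155e-1) = ln(0.000299861)/ln(0.0669142) ≈ 2.9997.
Then e_3 ≈ e_2·(e_2/e_1)^p = 4.324e-6·(0.000299861)^2.9997 = 4.324e-6·2.70282e-11 ≈ 1.169e-16.

1.2e-16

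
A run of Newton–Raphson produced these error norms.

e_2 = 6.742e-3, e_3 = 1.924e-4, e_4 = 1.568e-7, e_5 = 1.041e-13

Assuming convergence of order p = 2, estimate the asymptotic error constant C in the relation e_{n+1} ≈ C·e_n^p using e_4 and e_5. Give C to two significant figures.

C ≈ e_5 / e_4^2
  = 1.041e-13 / (1.568e-7)^2
  = 1.041e-13 / 2.45862e-14 ≈ 4.2341

4.2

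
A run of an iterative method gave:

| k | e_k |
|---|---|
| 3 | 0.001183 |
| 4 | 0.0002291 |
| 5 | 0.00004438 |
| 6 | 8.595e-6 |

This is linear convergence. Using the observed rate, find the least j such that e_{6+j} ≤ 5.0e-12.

Rate ρ ≈ e_6/e_5 = 8.595e-6/0.00004438 = 0.1937.
After j more steps, e_{6+j} ≈ 8.595e-6·ρ^j; need ρ^j ≤ 5.0e-12/8.595e-6 = 5.81734e-07.
j ≥ ln(5.81734e-07)/ln(0.1937) = -14.3573/-1.64144 = 8.747.
So 9 more iterations are needed.

9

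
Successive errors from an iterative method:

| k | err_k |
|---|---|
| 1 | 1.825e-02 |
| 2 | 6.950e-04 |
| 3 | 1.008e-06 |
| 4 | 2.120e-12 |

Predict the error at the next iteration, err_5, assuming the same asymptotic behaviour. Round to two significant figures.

First estimate the order: p ≈ ln(err_4/err_3) / ln(err_3/err_2) = ln(2.120e-12/1.008e-06)/ln(1.008e-06/6.950e-04) = ln(2.10317e-06)/ln(0.00145036) ≈ 2.0000.
Then err_5 ≈ err_4·(err_4/err_3)^p = 2.120e-12·(2.10317e-06)^2.0000 = 2.120e-12·4.42332e-12 ≈ 9.377e-24.

9.4e-24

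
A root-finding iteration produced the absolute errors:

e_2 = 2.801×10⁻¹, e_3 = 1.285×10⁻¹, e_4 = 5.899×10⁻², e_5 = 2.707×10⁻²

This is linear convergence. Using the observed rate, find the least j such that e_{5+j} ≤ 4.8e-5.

9

Rate ρ ≈ e_5/e_4 = 2.707×10⁻²/5.899×10⁻² = 0.4589.
After j more steps, e_{5+j} ≈ 2.707×10⁻²·ρ^j; need ρ^j ≤ 4.8e-5/2.707×10⁻² = 0.00177318.
j ≥ ln(0.00177318)/ln(0.4589) = -6.3350/-0.77892 = 8.133.
So 9 more iterations are needed.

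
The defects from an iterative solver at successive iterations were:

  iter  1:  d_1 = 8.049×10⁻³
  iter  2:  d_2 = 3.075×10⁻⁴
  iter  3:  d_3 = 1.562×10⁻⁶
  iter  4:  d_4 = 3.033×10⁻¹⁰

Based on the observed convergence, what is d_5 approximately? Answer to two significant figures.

First estimate the order: p ≈ ln(d_4/d_3) / ln(d_3/d_2) = ln(3.033×10⁻¹⁰/1.562×10⁻⁶)/ln(1.562×10⁻⁶/3.075×10⁻⁴) = ln(0.000194174)/ln(0.00507967) ≈ 1.6179.
Then d_5 ≈ d_4·(d_4/d_3)^p = 3.033×10⁻¹⁰·(0.000194174)^1.6179 = 3.033×10⁻¹⁰·9.87789e-07 ≈ 2.996e-16.

3.0e-16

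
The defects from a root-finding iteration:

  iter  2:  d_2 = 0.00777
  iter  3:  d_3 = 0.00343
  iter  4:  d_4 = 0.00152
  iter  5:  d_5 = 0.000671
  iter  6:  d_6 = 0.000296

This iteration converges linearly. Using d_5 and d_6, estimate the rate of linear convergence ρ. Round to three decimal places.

0.441

ρ ≈ d_6/d_5 = 0.000296/0.000671 = 0.44113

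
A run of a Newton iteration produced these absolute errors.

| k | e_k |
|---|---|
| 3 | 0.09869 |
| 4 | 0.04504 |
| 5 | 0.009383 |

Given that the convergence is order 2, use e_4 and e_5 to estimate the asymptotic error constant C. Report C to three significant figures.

C ≈ e_5 / e_4^2
  = 0.009383 / (0.04504)^2
  = 0.009383 / 0.0020286 ≈ 4.6254

4.63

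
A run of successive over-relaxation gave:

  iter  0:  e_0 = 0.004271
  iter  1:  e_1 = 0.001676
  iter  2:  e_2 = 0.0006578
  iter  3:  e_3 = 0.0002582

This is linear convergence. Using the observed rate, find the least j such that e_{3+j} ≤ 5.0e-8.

10

Rate ρ ≈ e_3/e_2 = 0.0002582/0.0006578 = 0.3925.
After j more steps, e_{3+j} ≈ 0.0002582·ρ^j; need ρ^j ≤ 5.0e-8/0.0002582 = 0.000193648.
j ≥ ln(0.000193648)/ln(0.3925) = -8.5495/-0.93522 = 9.142.
So 10 more iterations are needed.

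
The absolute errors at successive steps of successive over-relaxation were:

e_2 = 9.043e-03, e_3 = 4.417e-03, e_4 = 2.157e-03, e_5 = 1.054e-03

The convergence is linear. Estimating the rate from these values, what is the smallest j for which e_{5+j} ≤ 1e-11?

26

Rate ρ ≈ e_5/e_4 = 1.054e-03/2.157e-03 = 0.4886.
After j more steps, e_{5+j} ≈ 1.054e-03·ρ^j; need ρ^j ≤ 1e-11/1.054e-03 = 9.48767e-09.
j ≥ ln(9.48767e-09)/ln(0.4886) = -18.4733/-0.71621 = 25.793.
So 26 more iterations are needed.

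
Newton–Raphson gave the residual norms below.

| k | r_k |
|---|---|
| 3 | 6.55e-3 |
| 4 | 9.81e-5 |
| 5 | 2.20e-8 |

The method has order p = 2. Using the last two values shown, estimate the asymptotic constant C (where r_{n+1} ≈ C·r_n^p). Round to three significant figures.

2.29

C ≈ r_5 / r_4^2
  = 2.20e-8 / (9.81e-5)^2
  = 2.20e-8 / 9.62361e-09 ≈ 2.286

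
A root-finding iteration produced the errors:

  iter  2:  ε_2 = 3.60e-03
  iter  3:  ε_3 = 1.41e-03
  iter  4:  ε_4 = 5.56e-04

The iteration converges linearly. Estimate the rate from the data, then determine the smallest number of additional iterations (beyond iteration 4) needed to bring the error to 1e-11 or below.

Rate ρ ≈ ε_4/ε_3 = 5.56e-04/1.41e-03 = 0.3943.
After j more steps, ε_{4+j} ≈ 5.56e-04·ρ^j; need ρ^j ≤ 1e-11/5.56e-04 = 1.79856e-08.
j ≥ ln(1.79856e-08)/ln(0.3943) = -17.8337/-0.93064 = 19.163.
So 20 more iterations are needed.

20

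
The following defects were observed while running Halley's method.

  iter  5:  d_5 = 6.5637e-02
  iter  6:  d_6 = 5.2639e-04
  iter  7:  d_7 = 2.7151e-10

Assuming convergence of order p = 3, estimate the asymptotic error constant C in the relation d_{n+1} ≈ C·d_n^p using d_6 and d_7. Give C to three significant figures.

C ≈ d_7 / d_6^3
  = 2.7151e-10 / (5.2639e-04)^3
  = 2.7151e-10 / 1.45856e-10 ≈ 1.8615

1.86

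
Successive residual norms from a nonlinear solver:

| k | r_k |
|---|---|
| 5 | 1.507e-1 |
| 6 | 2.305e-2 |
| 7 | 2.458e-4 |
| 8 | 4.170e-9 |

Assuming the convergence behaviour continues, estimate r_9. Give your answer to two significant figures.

First estimate the order: p ≈ ln(r_8/r_7) / ln(r_7/r_6) = ln(4.170e-9/2.458e-4)/ln(2.458e-4/2.305e-2) = ln(1.6965e-05)/ln(0.0106638) ≈ 2.4190.
Then r_9 ≈ r_8·(r_8/r_7)^p = 4.170e-9·(1.6965e-05)^2.4190 = 4.170e-9·2.88596e-12 ≈ 1.203e-20.

1.2e-20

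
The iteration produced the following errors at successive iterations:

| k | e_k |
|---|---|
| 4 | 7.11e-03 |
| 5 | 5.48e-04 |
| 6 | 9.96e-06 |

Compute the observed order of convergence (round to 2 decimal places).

1.56

p ≈ ln(e_6/e_5) / ln(e_5/e_4)
  = ln(9.96e-06/5.48e-04) / ln(5.48e-04/7.11e-03)
  = ln(0.0181752) / ln(0.0770745)
  = -4.00770 / -2.56298 ≈ 1.56369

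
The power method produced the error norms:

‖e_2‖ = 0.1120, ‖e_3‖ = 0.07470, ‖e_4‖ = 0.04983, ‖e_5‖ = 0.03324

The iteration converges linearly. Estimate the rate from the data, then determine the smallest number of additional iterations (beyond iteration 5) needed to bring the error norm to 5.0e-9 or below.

39

Rate ρ ≈ ‖e_5‖/‖e_4‖ = 0.03324/0.04983 = 0.6671.
After j more steps, ‖e_{5+j}‖ ≈ 0.03324·ρ^j; need ρ^j ≤ 5.0e-9/0.03324 = 1.50421e-07.
j ≥ ln(1.50421e-07)/ln(0.6671) = -15.7098/-0.40482 = 38.807.
So 39 more iterations are needed.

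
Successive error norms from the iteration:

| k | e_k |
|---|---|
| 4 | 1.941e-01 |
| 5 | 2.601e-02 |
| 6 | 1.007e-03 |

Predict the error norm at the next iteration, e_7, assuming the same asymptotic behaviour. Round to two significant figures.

First estimate the order: p ≈ ln(e_6/e_5) / ln(e_5/e_4) = ln(1.007e-03/2.601e-02)/ln(2.601e-02/1.941e-01) = ln(0.0387159)/ln(0.134003) ≈ 1.6178.
Then e_7 ≈ e_6·(e_6/e_5)^p = 1.007e-03·(0.0387159)^1.6178 = 1.007e-03·0.00519383 ≈ 5.23e-06.

5.2e-6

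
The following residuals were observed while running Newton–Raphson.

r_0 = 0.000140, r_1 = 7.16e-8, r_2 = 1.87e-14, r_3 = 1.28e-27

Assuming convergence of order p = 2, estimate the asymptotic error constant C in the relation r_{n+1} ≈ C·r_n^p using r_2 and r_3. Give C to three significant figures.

C ≈ r_3 / r_2^2
  = 1.28e-27 / (1.87e-14)^2
  = 1.28e-27 / 3.4969e-28 ≈ 3.6604

3.66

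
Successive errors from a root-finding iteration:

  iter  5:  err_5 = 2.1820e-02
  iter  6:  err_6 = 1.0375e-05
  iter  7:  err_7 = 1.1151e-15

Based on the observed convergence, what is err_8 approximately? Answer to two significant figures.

First estimate the order: p ≈ ln(err_7/err_6) / ln(err_6/err_5) = ln(1.1151e-15/1.0375e-05)/ln(1.0375e-05/2.1820e-02) = ln(1.0748e-10)/ln(0.000475481) ≈ 3.0000.
Then err_8 ≈ err_7·(err_7/err_6)^p = 1.1151e-15·(1.0748e-10)^3.0000 = 1.1151e-15·1.2416e-30 ≈ 1.385e-45.

1.4e-45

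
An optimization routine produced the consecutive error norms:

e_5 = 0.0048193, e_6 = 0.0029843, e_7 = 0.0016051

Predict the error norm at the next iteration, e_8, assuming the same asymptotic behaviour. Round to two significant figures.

7.2e-4

First estimate the order: p ≈ ln(e_7/e_6) / ln(e_6/e_5) = ln(0.0016051/0.0029843)/ln(0.0029843/0.0048193) = ln(0.537848)/ln(0.619239) ≈ 1.2940.
Then e_8 ≈ e_7·(e_7/e_6)^p = 0.0016051·(0.537848)^1.2940 = 0.0016051·0.448202 ≈ 0.0007194.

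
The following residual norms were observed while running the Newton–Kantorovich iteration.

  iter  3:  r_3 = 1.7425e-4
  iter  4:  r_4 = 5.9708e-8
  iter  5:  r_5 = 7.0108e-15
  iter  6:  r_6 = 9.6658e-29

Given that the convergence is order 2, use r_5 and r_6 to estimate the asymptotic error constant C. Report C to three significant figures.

1.97

C ≈ r_6 / r_5^2
  = 9.6658e-29 / (7.0108e-15)^2
  = 9.6658e-29 / 4.91513e-29 ≈ 1.9665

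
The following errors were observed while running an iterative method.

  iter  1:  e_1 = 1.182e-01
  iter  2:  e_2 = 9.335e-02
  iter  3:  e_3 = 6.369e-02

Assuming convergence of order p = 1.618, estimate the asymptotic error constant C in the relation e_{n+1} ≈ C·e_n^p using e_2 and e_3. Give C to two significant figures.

C ≈ e_3 / e_2^1.618
  = 6.369e-02 / (9.335e-02)^1.618
  = 6.369e-02 / 0.0215598 ≈ 2.9541

3.0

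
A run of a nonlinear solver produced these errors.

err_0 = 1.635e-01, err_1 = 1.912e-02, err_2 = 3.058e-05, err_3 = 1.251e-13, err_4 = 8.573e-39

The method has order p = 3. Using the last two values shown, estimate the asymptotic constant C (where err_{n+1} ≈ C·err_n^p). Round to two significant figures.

4.4

C ≈ err_4 / err_3^3
  = 8.573e-39 / (1.251e-13)^3
  = 8.573e-39 / 1.95782e-39 ≈ 4.3789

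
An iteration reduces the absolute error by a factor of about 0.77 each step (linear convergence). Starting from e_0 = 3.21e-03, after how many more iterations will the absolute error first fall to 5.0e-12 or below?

78

After k steps, e_k ≈ 3.21e-03·0.77^k.
Need 0.77^k ≤ 5.0e-12/3.21e-03 = 1.55763e-09.
k ≥ ln(1.55763e-09)/ln(0.77) = -20.2801/-0.26136 = 77.595.
Smallest integer k = 78.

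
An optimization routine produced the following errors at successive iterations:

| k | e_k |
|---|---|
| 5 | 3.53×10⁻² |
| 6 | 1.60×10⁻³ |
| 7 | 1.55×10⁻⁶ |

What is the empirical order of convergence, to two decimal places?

p ≈ ln(e_7/e_6) / ln(e_6/e_5)
  = ln(1.55×10⁻⁶/1.60×10⁻³) / ln(1.60×10⁻³/3.53×10⁻²)
  = ln(0.00096875) / ln(0.0453258)
  = -6.93950 / -3.09388 ≈ 2.24298

2.24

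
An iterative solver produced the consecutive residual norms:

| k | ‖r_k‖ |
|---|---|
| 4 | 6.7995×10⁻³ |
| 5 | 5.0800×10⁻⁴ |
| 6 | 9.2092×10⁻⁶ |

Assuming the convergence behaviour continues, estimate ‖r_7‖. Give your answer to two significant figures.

First estimate the order: p ≈ ln(‖r_6‖/‖r_5‖) / ln(‖r_5‖/‖r_4‖) = ln(9.2092×10⁻⁶/5.0800×10⁻⁴)/ln(5.0800×10⁻⁴/6.7995×10⁻³) = ln(0.0181283)/ln(0.0747114) ≈ 1.5459.
Then ‖r_7‖ ≈ ‖r_6‖·(‖r_6‖/‖r_5‖)^p = 9.2092×10⁻⁶·(0.0181283)^1.5459 = 9.2092×10⁻⁶·0.00203046 ≈ 1.87e-08.

1.9e-8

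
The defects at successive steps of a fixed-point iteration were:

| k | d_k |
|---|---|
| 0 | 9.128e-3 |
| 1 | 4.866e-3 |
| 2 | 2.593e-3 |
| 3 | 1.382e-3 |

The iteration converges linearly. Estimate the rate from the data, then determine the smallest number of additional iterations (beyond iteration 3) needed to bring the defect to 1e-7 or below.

Rate ρ ≈ d_3/d_2 = 1.382e-3/2.593e-3 = 0.5330.
After j more steps, d_{3+j} ≈ 1.382e-3·ρ^j; need ρ^j ≤ 1e-7/1.382e-3 = 7.23589e-05.
j ≥ ln(7.23589e-05)/ln(0.5330) = -9.5339/-0.62923 = 15.152.
So 16 more iterations are needed.

16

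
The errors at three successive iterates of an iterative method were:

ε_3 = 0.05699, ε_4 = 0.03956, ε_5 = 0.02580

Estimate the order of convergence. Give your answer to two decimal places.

1.17

p ≈ ln(ε_5/ε_4) / ln(ε_4/ε_3)
  = ln(0.02580/0.03956) / ln(0.03956/0.05699)
  = ln(0.652174) / ln(0.694157)
  = -0.42744 / -0.36506 ≈ 1.17088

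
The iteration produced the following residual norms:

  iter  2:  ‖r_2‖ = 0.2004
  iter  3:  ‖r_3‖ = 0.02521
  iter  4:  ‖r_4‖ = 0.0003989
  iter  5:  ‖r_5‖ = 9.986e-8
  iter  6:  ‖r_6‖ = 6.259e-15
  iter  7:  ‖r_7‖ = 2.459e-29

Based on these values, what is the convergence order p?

Consecutive ratios: ‖r_7‖/‖r_6‖ = 2.459e-29/6.259e-15 = 3.92874e-15, ‖r_6‖/‖r_5‖ = 6.259e-15/9.986e-8 = 6.26777e-08.
p ≈ ln(3.92874e-15)/ln(6.26777e-08) = -33.1705/-16.5853 ≈ 2.00.
So the convergence is quadratic (order 2).

2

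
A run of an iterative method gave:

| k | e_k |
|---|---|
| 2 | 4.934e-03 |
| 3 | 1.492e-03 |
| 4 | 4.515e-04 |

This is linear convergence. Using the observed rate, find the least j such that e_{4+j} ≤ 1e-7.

8

Rate ρ ≈ e_4/e_3 = 4.515e-04/1.492e-03 = 0.3026.
After j more steps, e_{4+j} ≈ 4.515e-04·ρ^j; need ρ^j ≤ 1e-7/4.515e-04 = 0.000221484.
j ≥ ln(0.000221484)/ln(0.3026) = -8.4152/-1.19534 = 7.040.
So 8 more iterations are needed.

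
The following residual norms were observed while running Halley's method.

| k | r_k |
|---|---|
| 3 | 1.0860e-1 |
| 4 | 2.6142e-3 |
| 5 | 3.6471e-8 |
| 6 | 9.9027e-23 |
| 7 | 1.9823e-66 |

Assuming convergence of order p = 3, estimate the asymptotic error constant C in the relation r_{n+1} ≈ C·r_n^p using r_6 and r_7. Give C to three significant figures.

C ≈ r_7 / r_6^3
  = 1.9823e-66 / (9.9027e-23)^3
  = 1.9823e-66 / 9.71093e-67 ≈ 2.0413

2.04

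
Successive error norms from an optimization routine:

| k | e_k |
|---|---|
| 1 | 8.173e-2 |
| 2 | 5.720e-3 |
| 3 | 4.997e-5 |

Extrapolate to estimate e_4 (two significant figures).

First estimate the order: p ≈ ln(e_3/e_2) / ln(e_2/e_1) = ln(4.997e-5/5.720e-3)/ln(5.720e-3/8.173e-2) = ln(0.00873601)/ln(0.0699865) ≈ 1.7824.
Then e_4 ≈ e_3·(e_3/e_2)^p = 4.997e-5·(0.00873601)^1.7824 = 4.997e-5·0.00021409 ≈ 1.07e-08.

1.1e-8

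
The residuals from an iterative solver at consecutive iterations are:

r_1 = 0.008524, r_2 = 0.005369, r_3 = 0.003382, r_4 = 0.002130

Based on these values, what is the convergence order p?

1

Consecutive ratios: r_4/r_3 = 0.002130/0.003382 = 0.629805, r_3/r_2 = 0.003382/0.005369 = 0.629912.
p ≈ ln(0.629805)/ln(0.629912) = -0.4623/-0.4622 ≈ 1.00.
So the convergence is linear (order 1).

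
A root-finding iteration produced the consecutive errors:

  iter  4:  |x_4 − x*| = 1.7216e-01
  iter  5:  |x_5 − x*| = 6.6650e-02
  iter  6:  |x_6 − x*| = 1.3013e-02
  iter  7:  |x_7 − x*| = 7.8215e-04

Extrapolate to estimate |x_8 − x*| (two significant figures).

First estimate the order: p ≈ ln(|x_7 − x*|/|x_6 − x*|) / ln(|x_6 − x*|/|x_5 − x*|) = ln(7.8215e-04/1.3013e-02)/ln(1.3013e-02/6.6650e-02) = ln(0.0601053)/ln(0.195244) ≈ 1.7212.
Then |x_8 − x*| ≈ |x_7 − x*|·(|x_7 − x*|/|x_6 − x*|)^p = 7.8215e-04·(0.0601053)^1.7212 = 7.8215e-04·0.00791161 ≈ 6.188e-06.

6.2e-6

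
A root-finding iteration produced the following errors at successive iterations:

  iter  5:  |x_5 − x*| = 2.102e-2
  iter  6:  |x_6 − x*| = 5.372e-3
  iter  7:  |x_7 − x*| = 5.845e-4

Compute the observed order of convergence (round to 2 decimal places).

p ≈ ln(|x_7 − x*|/|x_6 − x*|) / ln(|x_6 − x*|/|x_5 − x*|)
  = ln(5.845e-4/5.372e-3) / ln(5.372e-3/2.102e-2)
  = ln(0.108805) / ln(0.255566)
  = -2.21820 / -1.36427 ≈ 1.62592

1.63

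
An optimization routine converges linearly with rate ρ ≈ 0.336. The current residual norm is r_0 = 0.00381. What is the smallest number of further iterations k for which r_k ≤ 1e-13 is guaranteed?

23

After k steps, r_k ≈ 0.00381·0.336^k.
Need 0.336^k ≤ 1e-13/0.00381 = 2.62467e-11.
k ≥ ln(2.62467e-11)/ln(0.336) = -24.3635/-1.09064 = 22.339.
Smallest integer k = 23.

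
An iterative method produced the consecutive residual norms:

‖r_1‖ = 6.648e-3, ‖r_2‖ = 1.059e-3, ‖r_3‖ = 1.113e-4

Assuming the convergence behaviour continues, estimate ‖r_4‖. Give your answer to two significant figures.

7.0e-6

First estimate the order: p ≈ ln(‖r_3‖/‖r_2‖) / ln(‖r_2‖/‖r_1‖) = ln(1.113e-4/1.059e-3)/ln(1.059e-3/6.648e-3) = ln(0.105099)/ln(0.159296) ≈ 1.2264.
Then ‖r_4‖ ≈ ‖r_3‖·(‖r_3‖/‖r_2‖)^p = 1.113e-4·(0.105099)^1.2264 = 1.113e-4·0.0631086 ≈ 7.024e-06.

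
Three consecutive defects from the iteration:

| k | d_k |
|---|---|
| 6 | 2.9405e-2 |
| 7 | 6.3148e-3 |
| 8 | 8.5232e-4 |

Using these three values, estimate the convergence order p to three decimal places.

p ≈ ln(d_8/d_7) / ln(d_7/d_6)
  = ln(8.5232e-4/6.3148e-3) / ln(6.3148e-3/2.9405e-2)
  = ln(0.134972) / ln(0.214753)
  = -2.002688 / -1.538267 ≈ 1.301912

1.302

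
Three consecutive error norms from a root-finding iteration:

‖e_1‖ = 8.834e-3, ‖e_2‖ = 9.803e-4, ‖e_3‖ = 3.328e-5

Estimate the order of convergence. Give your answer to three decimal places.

p ≈ ln(‖e_3‖/‖e_2‖) / ln(‖e_2‖/‖e_1‖)
  = ln(3.328e-5/9.803e-4) / ln(9.803e-4/8.834e-3)
  = ln(0.0339488) / ln(0.110969)
  = -3.382902 / -2.198504 ≈ 1.538729

1.539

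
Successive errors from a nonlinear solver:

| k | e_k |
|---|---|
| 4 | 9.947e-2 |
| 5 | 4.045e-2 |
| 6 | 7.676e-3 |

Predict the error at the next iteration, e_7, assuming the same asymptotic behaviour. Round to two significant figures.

3.6e-4

First estimate the order: p ≈ ln(e_6/e_5) / ln(e_5/e_4) = ln(7.676e-3/4.045e-2)/ln(4.045e-2/9.947e-2) = ln(0.189765)/ln(0.406655) ≈ 1.8471.
Then e_7 ≈ e_6·(e_6/e_5)^p = 7.676e-3·(0.189765)^1.8471 = 7.676e-3·0.0464294 ≈ 0.0003564.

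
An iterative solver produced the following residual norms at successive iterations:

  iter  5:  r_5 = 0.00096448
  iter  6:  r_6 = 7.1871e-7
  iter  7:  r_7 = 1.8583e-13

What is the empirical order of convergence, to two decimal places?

p ≈ ln(r_7/r_6) / ln(r_6/r_5)
  = ln(1.8583e-13/7.1871e-7) / ln(7.1871e-7/0.00096448)
  = ln(2.5856e-07) / ln(0.000745179)
  = -15.16814 / -7.20189 ≈ 2.10613

2.11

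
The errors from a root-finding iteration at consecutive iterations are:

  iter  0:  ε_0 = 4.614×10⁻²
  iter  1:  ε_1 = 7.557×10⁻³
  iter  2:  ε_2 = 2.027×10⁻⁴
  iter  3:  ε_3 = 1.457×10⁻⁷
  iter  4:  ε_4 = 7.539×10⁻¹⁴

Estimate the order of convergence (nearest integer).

2

Consecutive ratios: ε_4/ε_3 = 7.539×10⁻¹⁴/1.457×10⁻⁷ = 5.17433e-07, ε_3/ε_2 = 1.457×10⁻⁷/2.027×10⁻⁴ = 0.000718796.
p ≈ ln(5.17433e-07)/ln(0.000718796) = -14.4744/-7.2379 ≈ 2.00.
So the convergence is quadratic (order 2).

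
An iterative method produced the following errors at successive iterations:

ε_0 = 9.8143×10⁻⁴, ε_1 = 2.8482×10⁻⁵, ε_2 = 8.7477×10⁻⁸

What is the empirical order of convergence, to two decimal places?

p ≈ ln(ε_2/ε_1) / ln(ε_1/ε_0)
  = ln(8.7477×10⁻⁸/2.8482×10⁻⁵) / ln(2.8482×10⁻⁵/9.8143×10⁻⁴)
  = ln(0.00307131) / ln(0.0290209)
  = -5.78565 / -3.53974 ≈ 1.63448

1.63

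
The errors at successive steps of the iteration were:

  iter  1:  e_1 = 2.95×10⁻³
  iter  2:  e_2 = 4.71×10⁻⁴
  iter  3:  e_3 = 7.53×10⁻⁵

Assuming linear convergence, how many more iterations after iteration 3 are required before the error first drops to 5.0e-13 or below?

11

Rate ρ ≈ e_3/e_2 = 7.53×10⁻⁵/4.71×10⁻⁴ = 0.1599.
After j more steps, e_{3+j} ≈ 7.53×10⁻⁵·ρ^j; need ρ^j ≤ 5.0e-13/7.53×10⁻⁵ = 6.64011e-09.
j ≥ ln(6.64011e-09)/ln(0.1599) = -18.8301/-1.83321 = 10.272.
So 11 more iterations are needed.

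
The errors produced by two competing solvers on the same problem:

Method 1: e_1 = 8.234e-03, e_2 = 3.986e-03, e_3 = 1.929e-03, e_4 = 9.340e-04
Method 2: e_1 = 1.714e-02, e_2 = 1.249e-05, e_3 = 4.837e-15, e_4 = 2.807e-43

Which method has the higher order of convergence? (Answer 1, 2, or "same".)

Method 1: p ≈ ln(9.340e-04/1.929e-03)/ln(1.929e-03/3.986e-03) ≈ 1.00.
Method 2: p ≈ ln(2.807e-43/4.837e-15)/ln(4.837e-15/1.249e-05) ≈ 3.00.
Method 2 has the higher order (≈3.0 vs ≈1.0).

2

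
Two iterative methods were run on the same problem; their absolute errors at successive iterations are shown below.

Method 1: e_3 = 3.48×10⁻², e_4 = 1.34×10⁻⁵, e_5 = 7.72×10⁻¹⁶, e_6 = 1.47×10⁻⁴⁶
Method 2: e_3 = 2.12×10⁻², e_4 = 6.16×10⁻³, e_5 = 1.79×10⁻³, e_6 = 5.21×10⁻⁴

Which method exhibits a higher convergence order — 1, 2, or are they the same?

Method 1: p ≈ ln(1.47×10⁻⁴⁶/7.72×10⁻¹⁶)/ln(7.72×10⁻¹⁶/1.34×10⁻⁵) ≈ 3.00.
Method 2: p ≈ ln(5.21×10⁻⁴/1.79×10⁻³)/ln(1.79×10⁻³/6.16×10⁻³) ≈ 1.00.
Method 1 has the higher order (≈3.0 vs ≈1.0).

1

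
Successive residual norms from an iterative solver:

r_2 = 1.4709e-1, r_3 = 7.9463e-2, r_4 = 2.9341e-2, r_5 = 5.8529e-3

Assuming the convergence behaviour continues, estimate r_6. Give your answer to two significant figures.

4.3e-4

First estimate the order: p ≈ ln(r_5/r_4) / ln(r_4/r_3) = ln(5.8529e-3/2.9341e-2)/ln(2.9341e-2/7.9463e-2) = ln(0.199479)/ln(0.369241) ≈ 1.6180.
Then r_6 ≈ r_5·(r_5/r_4)^p = 5.8529e-3·(0.199479)^1.6180 = 5.8529e-3·0.0736603 ≈ 0.0004311.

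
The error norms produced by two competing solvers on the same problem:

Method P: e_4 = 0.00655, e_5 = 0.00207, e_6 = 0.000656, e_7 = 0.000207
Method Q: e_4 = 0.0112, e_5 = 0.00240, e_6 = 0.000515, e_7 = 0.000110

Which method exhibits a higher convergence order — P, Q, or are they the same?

same

Method P: p ≈ ln(0.000207/0.000656)/ln(0.000656/0.00207) ≈ 1.00.
Method Q: p ≈ ln(0.000110/0.000515)/ln(0.000515/0.00240) ≈ 1.00.
Both orders ≈ 1.0 — effectively the same.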